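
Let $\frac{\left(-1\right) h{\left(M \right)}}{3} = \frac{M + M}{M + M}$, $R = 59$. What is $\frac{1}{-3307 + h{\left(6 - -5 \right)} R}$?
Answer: $- \frac{1}{3484} \approx -0.00028703$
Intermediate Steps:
$h{\left(M \right)} = -3$ ($h{\left(M \right)} = - 3 \frac{M + M}{M + M} = - 3 \frac{2 M}{2 M} = - 3 \cdot 2 M \frac{1}{2 M} = \left(-3\right) 1 = -3$)
$\frac{1}{-3307 + h{\left(6 - -5 \right)} R} = \frac{1}{-3307 - 177} = \frac{1}{-3484} = - \frac{1}{3484}$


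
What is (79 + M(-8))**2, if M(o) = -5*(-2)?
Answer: 7921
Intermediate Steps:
M(o) = 10
(79 + M(-8))**2 = (79 + 10)**2 = 89**2 = 7921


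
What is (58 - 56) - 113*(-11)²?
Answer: -13671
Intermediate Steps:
(58 - 56) - 113*(-11)² = 2 - 113*121 = 2 - 13673 = -13671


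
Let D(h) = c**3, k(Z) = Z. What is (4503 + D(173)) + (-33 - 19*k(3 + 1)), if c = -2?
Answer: 4386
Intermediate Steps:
D(h) = -8 (D(h) = (-2)**3 = -8)
(4503 + D(173)) + (-33 - 19*k(3 + 1)) = (4503 - 8) + (-33 - 19*(3 + 1)) = 4495 + (-33 - 19*4) = 4495 + (-33 - 76) = 4495 - 109 = 4386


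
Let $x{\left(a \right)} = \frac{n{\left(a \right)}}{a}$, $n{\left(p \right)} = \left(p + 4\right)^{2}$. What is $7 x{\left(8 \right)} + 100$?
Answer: $226$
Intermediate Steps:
$n{\left(p \right)} = \left(4 + p\right)^{2}$
$x{\left(a \right)} = \frac{\left(4 + a\right)^{2}}{a}$
$7 x{\left(8 \right)} + 100 = 7 \frac{\left(4 + 8\right)^{2}}{8} + 100 = 7 \frac{12^{2}}{8} + 100 = 7 \cdot \frac{1}{8} \cdot 144 + 100 = 7 \cdot 18 + 100 = 126 + 100 = 226$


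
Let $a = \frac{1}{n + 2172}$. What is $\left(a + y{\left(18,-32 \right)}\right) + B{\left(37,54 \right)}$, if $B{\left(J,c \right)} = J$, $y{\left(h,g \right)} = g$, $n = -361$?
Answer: $\frac{9056}{1811} \approx 5.0005$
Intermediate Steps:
$a = \frac{1}{1811}$ ($a = \frac{1}{-361 + 2172} = \frac{1}{1811} \approx 0.00055218$)
$\left(a + y{\left(18,-32 \right)}\right) + B{\left(37,54 \right)} = \left(\frac{1}{1811} - 32\right) + 37 = - \frac{57951}{1811} + 37 = \frac{9056}{1811}$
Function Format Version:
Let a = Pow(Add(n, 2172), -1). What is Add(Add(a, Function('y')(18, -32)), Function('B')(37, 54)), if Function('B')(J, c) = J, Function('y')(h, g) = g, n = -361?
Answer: Rational(9056, 1811) ≈ 5.0005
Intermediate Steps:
a = Rational(1, 1811) (a = Pow(Add(-361, 2172), -1) = Pow(1811, -1) = Rational(1, 1811) ≈ 0.00055218)
Add(Add(a, Function('y')(18, -32)), Function('B')(37, 54)) = Add(Add(Rational(1, 1811), -32), 37) = Add(Rational(-57951, 1811), 37) = Rational(9056, 1811)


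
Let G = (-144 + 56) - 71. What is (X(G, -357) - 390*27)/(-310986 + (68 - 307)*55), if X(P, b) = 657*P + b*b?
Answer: -12456/324131 ≈ -0.038429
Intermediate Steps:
G = -159 (G = -88 - 71 = -159)
X(P, b) = b**2 + 657*P (X(P, b) = 657*P + b**2 = b**2 + 657*P)
(X(G, -357) - 390*27)/(-310986 + (68 - 307)*55) = (((-357)**2 + 657*(-159)) - 390*27)/(-310986 + (68 - 307)*55) = ((127449 - 104463) - 10530)/(-310986 - 239*55) = (22986 - 10530)/(-310986 - 13145) = 12456/(-324131) = 12456*(-1/324131) = -12456/324131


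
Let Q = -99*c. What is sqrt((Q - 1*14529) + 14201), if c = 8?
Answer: 4*I*sqrt(70) ≈ 33.466*I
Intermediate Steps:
Q = -792 (Q = -99*8 = -792)
sqrt((Q - 1*14529) + 14201) = sqrt((-792 - 1*14529) + 14201) = sqrt((-792 - 14529) + 14201) = sqrt(-15321 + 14201) = sqrt(-1120) = 4*I*sqrt(70)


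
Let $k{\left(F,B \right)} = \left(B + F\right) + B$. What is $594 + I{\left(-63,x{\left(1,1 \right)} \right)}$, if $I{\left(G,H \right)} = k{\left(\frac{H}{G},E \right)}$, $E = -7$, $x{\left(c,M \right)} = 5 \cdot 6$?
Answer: $\frac{12170}{21} \approx 579.52$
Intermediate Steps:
$x{\left(c,M \right)} = 30$
$k{\left(F,B \right)} = F + 2 B$
$I{\left(G,H \right)} = -14 + \frac{H}{G}$ ($I{\left(G,H \right)} = \frac{H}{G} + 2 \left(-7\right) = \frac{H}{G} - 14 = -14 + \frac{H}{G}$)
$594 + I{\left(-63,x{\left(1,1 \right)} \right)} = 594 - \left(14 - \frac{30}{-63}\right) = 594 + \left(-14 + 30 \left(- \frac{1}{63}\right)\right) = 594 - \frac{304}{21} = \frac{12170}{21}$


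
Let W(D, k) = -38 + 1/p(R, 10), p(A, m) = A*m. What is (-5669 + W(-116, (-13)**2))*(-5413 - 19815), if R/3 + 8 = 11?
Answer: 6478916206/45 ≈ 1.4398e+8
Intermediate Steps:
R = 9 (R = -24 + 3*11 = -24 + 33 = 9)
W(D, k) = -3419/90 (W(D, k) = -38 + 1/(9*10) = -38 + 1/90 = -3419/90)
(-5669 + W(-116, (-13)**2))*(-5413 - 19815) = (-5669 - 3419/90)*(-5413 - 19815) = -513629/90*(-25228) = 6478916206/45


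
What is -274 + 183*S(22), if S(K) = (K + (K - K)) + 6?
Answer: 4850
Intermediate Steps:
S(K) = 6 + K (S(K) = (K + 0) + 6 = K + 6 = 6 + K)
-274 + 183*S(22) = -274 + 183*(6 + 22) = -274 + 183*28 = -274 + 5124 = 4850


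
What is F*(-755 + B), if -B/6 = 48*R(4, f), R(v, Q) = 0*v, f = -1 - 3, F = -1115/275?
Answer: 33673/11 ≈ 3061.2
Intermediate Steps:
F = -223/55 (F = -1115*1/275 = -223/55 ≈ -4.0545)
f = -4
R(v, Q) = 0
B = 0 (B = -288*0 = -6*0 = 0)
F*(-755 + B) = -223*(-755 + 0)/55 = -223/55*(-755) = 33673/11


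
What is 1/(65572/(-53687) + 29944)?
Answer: 53687/1607537956 ≈ 3.3397e-5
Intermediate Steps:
1/(65572/(-53687) + 29944) = 1/(65572*(-1/53687) + 29944) = 1/(-65572/53687 + 29944) = 1/(1607537956/53687) = 53687/1607537956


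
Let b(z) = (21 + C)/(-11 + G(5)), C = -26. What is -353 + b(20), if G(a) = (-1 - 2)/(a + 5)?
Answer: -39839/113 ≈ -352.56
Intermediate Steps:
G(a) = -3/(5 + a)
b(z) = 50/113 (b(z) = (21 - 26)/(-11 - 3/(5 + 5)) = -5/(-11 - 3/10) = -5/(-113/10) = -5*(-10/113) = 50/113)
-353 + b(20) = -353 + 50/113 = -39839/113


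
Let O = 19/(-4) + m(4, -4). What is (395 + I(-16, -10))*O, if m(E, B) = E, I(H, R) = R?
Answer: -1155/4 ≈ -288.75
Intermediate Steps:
O = -3/4 (O = 19/(-4) + 4 = 19*(-1/4) + 4 = -19/4 + 4 = -3/4 ≈ -0.75000)
(395 + I(-16, -10))*O = (395 - 10)*(-3/4) = 385*(-3/4) = -1155/4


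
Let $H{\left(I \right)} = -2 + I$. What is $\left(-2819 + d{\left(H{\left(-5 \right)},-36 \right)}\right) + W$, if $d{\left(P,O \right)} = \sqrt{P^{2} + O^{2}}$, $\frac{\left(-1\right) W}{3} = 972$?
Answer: $-5735 + \sqrt{1345} \approx -5698.3$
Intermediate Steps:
$W = -2916$ ($W = \left(-3\right) 972 = -2916$)
$d{\left(P,O \right)} = \sqrt{O^{2} + P^{2}}$
$\left(-2819 + d{\left(H{\left(-5 \right)},-36 \right)}\right) + W = \left(-2819 + \sqrt{\left(-36\right)^{2} + \left(-2 - 5\right)^{2}}\right) - 2916 = \left(-2819 + \sqrt{1296 + \left(-7\right)^{2}}\right) - 2916 = \left(-2819 + \sqrt{1296 + 49}\right) - 2916 = \left(-2819 + \sqrt{1345}\right) - 2916 = -5735 + \sqrt{1345}$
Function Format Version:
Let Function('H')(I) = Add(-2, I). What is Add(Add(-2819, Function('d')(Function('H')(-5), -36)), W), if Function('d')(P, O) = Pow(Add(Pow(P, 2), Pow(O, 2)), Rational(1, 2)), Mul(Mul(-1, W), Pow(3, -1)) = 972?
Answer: Add(-5735, Pow(1345, Rational(1, 2))) ≈ -5698.3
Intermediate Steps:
W = -2916 (W = Mul(-3, 972) = -2916)
Function('d')(P, O) = Pow(Add(Pow(O, 2), Pow(P, 2)), Rational(1, 2))
Add(Add(-2819, Function('d')(Function('H')(-5), -36)), W) = Add(Add(-2819, Pow(Add(Pow(-36, 2), Pow(Add(-2, -5), 2)), Rational(1, 2))), -2916) = Add(Add(-2819, Pow(Add(1296, Pow(-7, 2)), Rational(1, 2))), -2916) = Add(Add(-2819, Pow(Add(1296, 49), Rational(1, 2))), -2916) = Add(Add(-2819, Pow(1345, Rational(1, 2))), -2916) = Add(-5735, Pow(1345, Rational(1, 2)))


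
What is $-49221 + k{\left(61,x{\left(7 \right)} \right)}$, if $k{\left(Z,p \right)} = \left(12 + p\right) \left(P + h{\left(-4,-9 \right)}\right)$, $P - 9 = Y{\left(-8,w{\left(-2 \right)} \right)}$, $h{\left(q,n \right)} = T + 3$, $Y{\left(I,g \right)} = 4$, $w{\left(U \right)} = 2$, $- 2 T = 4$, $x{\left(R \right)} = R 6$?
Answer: $-48465$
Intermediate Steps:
$x{\left(R \right)} = 6 R$
$T = -2$ ($T = \left(- \frac{1}{2}\right) 4 = -2$)
$h{\left(q,n \right)} = 1$ ($h{\left(q,n \right)} = -2 + 3 = 1$)
$P = 13$ ($P = 9 + 4 = 13$)
$k{\left(Z,p \right)} = 168 + 14 p$ ($k{\left(Z,p \right)} = \left(12 + p\right) \left(13 + 1\right) = \left(12 + p\right) 14 = 168 + 14 p$)
$-49221 + k{\left(61,x{\left(7 \right)} \right)} = -49221 + \left(168 + 14 \cdot 6 \cdot 7\right) = -49221 + \left(168 + 14 \cdot 42\right) = -49221 + \left(168 + 588\right) = -49221 + 756 = -48465$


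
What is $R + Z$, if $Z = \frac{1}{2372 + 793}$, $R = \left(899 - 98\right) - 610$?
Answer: $\frac{604516}{3165} \approx 191.0$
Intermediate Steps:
$R = 191$ ($R = 801 - 610 = 191$)
$Z = \frac{1}{3165} \approx 0.00031596$
$R + Z = 191 + \frac{1}{3165} = \frac{604516}{3165}$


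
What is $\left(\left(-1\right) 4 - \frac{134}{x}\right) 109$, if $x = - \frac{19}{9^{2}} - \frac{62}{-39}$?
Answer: $- \frac{16002290}{1427} \approx -11214.0$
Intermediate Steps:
$x = \frac{1427}{1053}$ ($x = - \frac{19}{81} - - \frac{62}{39} = \left(-19\right) \frac{1}{81} + \frac{62}{39} = - \frac{19}{81} + \frac{62}{39} = \frac{1427}{1053} \approx 1.3552$)
$\left(\left(-1\right) 4 - \frac{134}{x}\right) 109 = \left(\left(-1\right) 4 - \frac{134}{\frac{1427}{1053}}\right) 109 = \left(-4 - \frac{141102}{1427}\right) 109 = \left(- \frac{146810}{1427}\right) 109 = - \frac{16002290}{1427}$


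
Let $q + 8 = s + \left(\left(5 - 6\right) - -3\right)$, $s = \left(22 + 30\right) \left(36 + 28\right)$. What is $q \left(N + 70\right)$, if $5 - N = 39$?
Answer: $119592$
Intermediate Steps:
$s = 3328$ ($s = 52 \cdot 64 = 3328$)
$N = -34$ ($N = 5 - 39 = -34$)
$q = 3322$ ($q = -8 + \left(3328 + \left(\left(5 - 6\right) - -3\right)\right) = -8 + \left(3328 + \left(\left(5 - 6\right) + 3\right)\right) = -8 + \left(3328 + \left(-1 + 3\right)\right) = -8 + \left(3328 + 2\right) = -8 + 3330 = 3322$)
$q \left(N + 70\right) = 3322 \left(-34 + 70\right) = 3322 \cdot 36 = 119592$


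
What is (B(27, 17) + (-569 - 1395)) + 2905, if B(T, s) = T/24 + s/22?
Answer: 82975/88 ≈ 942.90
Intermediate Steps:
B(T, s) = s/22 + T/24 (B(T, s) = T*(1/24) + s*(1/22) = T/24 + s/22 = s/22 + T/24)
(B(27, 17) + (-569 - 1395)) + 2905 = (((1/22)*17 + (1/24)*27) + (-569 - 1395)) + 2905 = ((17/22 + 9/8) - 1964) + 2905 = (167/88 - 1964) + 2905 = -172665/88 + 2905 = 82975/88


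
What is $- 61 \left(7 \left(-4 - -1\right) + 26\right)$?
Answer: $-305$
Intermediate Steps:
$- 61 \left(7 \left(-4 - -1\right) + 26\right) = - 61 \left(7 \left(-4 + 1\right) + 26\right) = - 61 \left(7 \left(-3\right) + 26\right) = - 61 \left(-21 + 26\right) = \left(-61\right) 5 = -305$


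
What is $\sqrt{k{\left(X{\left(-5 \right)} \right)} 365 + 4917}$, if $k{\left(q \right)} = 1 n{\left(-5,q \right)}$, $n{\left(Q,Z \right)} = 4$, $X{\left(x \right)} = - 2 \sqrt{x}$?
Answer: $\sqrt{6377} \approx 79.856$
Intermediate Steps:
$k{\left(q \right)} = 4$ ($k{\left(q \right)} = 1 \cdot 4 = 4$)
$\sqrt{k{\left(X{\left(-5 \right)} \right)} 365 + 4917} = \sqrt{4 \cdot 365 + 4917} = \sqrt{1460 + 4917} = \sqrt{6377}$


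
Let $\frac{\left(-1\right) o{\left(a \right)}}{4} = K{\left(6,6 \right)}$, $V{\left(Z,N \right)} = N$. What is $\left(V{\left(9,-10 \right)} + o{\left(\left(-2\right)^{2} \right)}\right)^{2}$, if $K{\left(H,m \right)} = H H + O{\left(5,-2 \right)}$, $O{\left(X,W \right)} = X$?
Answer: $30276$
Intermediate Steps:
$K{\left(H,m \right)} = 5 + H^{2}$ ($K{\left(H,m \right)} = H H + 5 = H^{2} + 5 = 5 + H^{2}$)
$o{\left(a \right)} = -164$ ($o{\left(a \right)} = - 4 \left(5 + 6^{2}\right) = - 4 \left(5 + 36\right) = \left(-4\right) 41 = -164$)
$\left(V{\left(9,-10 \right)} + o{\left(\left(-2\right)^{2} \right)}\right)^{2} = \left(-10 - 164\right)^{2} = \left(-174\right)^{2} = 30276$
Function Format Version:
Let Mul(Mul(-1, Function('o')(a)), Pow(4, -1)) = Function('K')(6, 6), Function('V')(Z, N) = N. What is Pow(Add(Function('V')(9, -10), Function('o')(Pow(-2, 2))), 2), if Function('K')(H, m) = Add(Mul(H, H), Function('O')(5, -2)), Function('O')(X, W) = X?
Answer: 30276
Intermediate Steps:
Function('K')(H, m) = Add(5, Pow(H, 2)) (Function('K')(H, m) = Add(Mul(H, H), 5) = Add(Pow(H, 2), 5) = Add(5, Pow(H, 2)))
Function('o')(a) = -164 (Function('o')(a) = Mul(-4, Add(5, Pow(6, 2))) = Mul(-4, Add(5, 36)) = Mul(-4, 41) = -164)
Pow(Add(Function('V')(9, -10), Function('o')(Pow(-2, 2))), 2) = Pow(Add(-10, -164), 2) = Pow(-174, 2) = 30276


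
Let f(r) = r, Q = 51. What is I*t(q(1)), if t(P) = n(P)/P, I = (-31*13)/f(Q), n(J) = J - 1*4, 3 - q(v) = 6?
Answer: -2821/153 ≈ -18.438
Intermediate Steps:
q(v) = -3 (q(v) = 3 - 1*6 = 3 - 6 = -3)
n(J) = -4 + J (n(J) = J - 4 = -4 + J)
I = -403/51 (I = -31*13/51 = -403*1/51 = -403/51 ≈ -7.9020)
t(P) = (-4 + P)/P
I*t(q(1)) = -403*(-4 - 3)/(51*(-3)) = -(-403)*(-7)/153 = -403/51*7/3 = -2821/153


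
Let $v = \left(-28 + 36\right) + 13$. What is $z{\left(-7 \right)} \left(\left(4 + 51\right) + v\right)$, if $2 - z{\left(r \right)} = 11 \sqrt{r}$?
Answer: $152 - 836 i \sqrt{7} \approx 152.0 - 2211.8 i$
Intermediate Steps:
$z{\left(r \right)} = 2 - 11 \sqrt{r}$
$v = 21$ ($v = 8 + 13 = 21$)
$z{\left(-7 \right)} \left(\left(4 + 51\right) + v\right) = \left(2 - 11 \sqrt{-7}\right) \left(\left(4 + 51\right) + 21\right) = \left(2 - 11 i \sqrt{7}\right) \left(55 + 21\right) = \left(2 - 11 i \sqrt{7}\right) 76 = 152 - 836 i \sqrt{7}$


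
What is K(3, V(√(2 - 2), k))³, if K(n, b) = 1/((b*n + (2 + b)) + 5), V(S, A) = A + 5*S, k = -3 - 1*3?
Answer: -1/4913 ≈ -0.00020354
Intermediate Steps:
k = -6 (k = -3 - 3 = -6)
K(n, b) = 1/(7 + b + b*n) (K(n, b) = 1/((2 + b + b*n) + 5) = 1/(7 + b + b*n))
K(3, V(√(2 - 2), k))³ = (1/(7 + (-6 + 5*√(2 - 2)) + (-6 + 5*√(2 - 2))*3))³ = (1/(7 + (-6 + 5*√0) + (-6 + 5*√0)*3))³ = (1/(7 + (-6 + 5*0) + (-6 + 5*0)*3))³ = (1/(7 + (-6 + 0) + (-6 + 0)*3))³ = (1/(7 - 6 - 6*3))³ = (1/(7 - 6 - 18))³ = (1/(-17))³ = (-1/17)³ = -1/4913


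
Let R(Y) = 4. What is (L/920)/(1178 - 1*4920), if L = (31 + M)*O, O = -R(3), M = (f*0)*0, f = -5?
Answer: 31/860660 ≈ 3.6019e-5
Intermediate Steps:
M = 0 (M = -5*0*0 = 0*0 = 0)
O = -4 (O = -1*4 = -4)
L = -124 (L = (31 + 0)*(-4) = 31*(-4) = -124)
(L/920)/(1178 - 1*4920) = (-124/920)/(1178 - 1*4920) = (-124*1/920)/(1178 - 4920) = -31/230/(-3742) = -31/230*(-1/3742) = 31/860660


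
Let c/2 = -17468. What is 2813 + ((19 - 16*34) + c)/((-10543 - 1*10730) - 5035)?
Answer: 74039865/26308 ≈ 2814.3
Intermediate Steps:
c = -34936 (c = 2*(-17468) = -34936)
2813 + ((19 - 16*34) + c)/((-10543 - 1*10730) - 5035) = 2813 + ((19 - 16*34) - 34936)/((-10543 - 1*10730) - 5035) = 2813 + ((19 - 544) - 34936)/((-10543 - 10730) - 5035) = 2813 + (-525 - 34936)/(-21273 - 5035) = 2813 - 35461/(-26308) = 2813 - 35461*(-1/26308) = 2813 + 35461/26308 = 74039865/26308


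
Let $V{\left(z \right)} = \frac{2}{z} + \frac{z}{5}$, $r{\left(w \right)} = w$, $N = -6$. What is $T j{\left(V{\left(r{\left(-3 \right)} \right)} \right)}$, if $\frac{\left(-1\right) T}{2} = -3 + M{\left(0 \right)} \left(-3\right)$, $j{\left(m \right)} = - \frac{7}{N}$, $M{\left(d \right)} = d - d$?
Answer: $7$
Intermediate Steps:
$M{\left(d \right)} = 0$
$V{\left(z \right)} = \frac{2}{z} + \frac{z}{5}$ ($V{\left(z \right)} = \frac{2}{z} + z \frac{1}{5} = \frac{2}{z} + \frac{z}{5}$)
$j{\left(m \right)} = \frac{7}{6}$ ($j{\left(m \right)} = - \frac{7}{-6} = \left(-7\right) \left(- \frac{1}{6}\right) = \frac{7}{6}$)
$T = 6$ ($T = - 2 \left(-3 + 0 \left(-3\right)\right) = - 2 \left(-3 + 0\right) = \left(-2\right) \left(-3\right) = 6$)
$T j{\left(V{\left(r{\left(-3 \right)} \right)} \right)} = 6 \cdot \frac{7}{6} = 7$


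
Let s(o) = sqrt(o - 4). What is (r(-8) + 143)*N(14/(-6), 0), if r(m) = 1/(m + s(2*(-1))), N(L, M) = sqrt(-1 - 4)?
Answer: (-1143*sqrt(5) + 143*I*sqrt(30))/(sqrt(6) + 8*I) ≈ 0.078246 + 319.5*I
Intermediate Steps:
s(o) = sqrt(-4 + o)
N(L, M) = I*sqrt(5) (N(L, M) = sqrt(-5) = I*sqrt(5))
r(m) = 1/(m + I*sqrt(6)) (r(m) = 1/(m + sqrt(-4 + 2*(-1))) = 1/(m + sqrt(-4 - 2)) = 1/(m + sqrt(-6)) = 1/(m + I*sqrt(6)))
(r(-8) + 143)*N(14/(-6), 0) = (1/(-8 + I*sqrt(6)) + 143)*(I*sqrt(5)) = (143 + 1/(-8 + I*sqrt(6)))*(I*sqrt(5)) = I*sqrt(5)*(143 + 1/(-8 + I*sqrt(6)))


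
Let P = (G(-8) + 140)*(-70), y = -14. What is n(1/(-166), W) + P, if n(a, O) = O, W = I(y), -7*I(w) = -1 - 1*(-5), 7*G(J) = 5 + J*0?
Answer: -68954/7 ≈ -9850.6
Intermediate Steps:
G(J) = 5/7 (G(J) = (5 + J*0)/7 = (5 + 0)/7 = (1/7)*5 = 5/7)
I(w) = -4/7 (I(w) = -(-1 - 1*(-5))/7 = -(-1 + 5)/7 = -1/7*4 = -4/7)
W = -4/7 ≈ -0.57143
P = -9850 (P = (5/7 + 140)*(-70) = (985/7)*(-70) = -9850)
n(1/(-166), W) + P = -4/7 - 9850 = -68954/7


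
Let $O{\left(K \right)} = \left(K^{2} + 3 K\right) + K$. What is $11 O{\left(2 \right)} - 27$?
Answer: $105$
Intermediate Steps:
$O{\left(K \right)} = K^{2} + 4 K$
$11 O{\left(2 \right)} - 27 = 11 \cdot 2 \left(4 + 2\right) - 27 = 11 \cdot 2 \cdot 6 - 27 = 11 \cdot 12 - 27 = 132 - 27 = 105$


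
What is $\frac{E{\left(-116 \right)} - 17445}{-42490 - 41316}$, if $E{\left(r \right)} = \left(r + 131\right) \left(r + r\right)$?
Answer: $\frac{20925}{83806} \approx 0.24968$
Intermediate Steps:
$E{\left(r \right)} = 2 r \left(131 + r\right)$ ($E{\left(r \right)} = \left(131 + r\right) 2 r = 2 r \left(131 + r\right)$)
$\frac{E{\left(-116 \right)} - 17445}{-42490 - 41316} = \frac{2 \left(-116\right) \left(131 - 116\right) - 17445}{-42490 - 41316} = \frac{2 \left(-116\right) 15 - 17445}{-83806} = \left(-3480 - 17445\right) \left(- \frac{1}{83806}\right) = \left(-20925\right) \left(- \frac{1}{83806}\right) = \frac{20925}{83806}$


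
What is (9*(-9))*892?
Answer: -72252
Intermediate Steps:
(9*(-9))*892 = -81*892 = -72252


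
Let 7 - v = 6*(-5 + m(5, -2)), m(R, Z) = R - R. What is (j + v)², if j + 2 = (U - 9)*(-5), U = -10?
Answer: 16900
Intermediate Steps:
m(R, Z) = 0
j = 93 (j = -2 + (-10 - 9)*(-5) = -2 - 19*(-5) = -2 + 95 = 93)
v = 37 (v = 7 - 6*(-5 + 0) = 7 - 6*(-5) = 7 - 1*(-30) = 7 + 30 = 37)
(j + v)² = (93 + 37)² = 130² = 16900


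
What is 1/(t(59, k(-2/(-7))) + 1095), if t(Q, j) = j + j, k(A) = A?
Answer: 7/7669 ≈ 0.00091277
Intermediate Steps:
t(Q, j) = 2*j
1/(t(59, k(-2/(-7))) + 1095) = 1/(2*(-2/(-7)) + 1095) = 1/(2*(-2*(-1/7)) + 1095) = 1/(2*(2/7) + 1095) = 1/(4/7 + 1095) = 1/(7669/7) = 7/7669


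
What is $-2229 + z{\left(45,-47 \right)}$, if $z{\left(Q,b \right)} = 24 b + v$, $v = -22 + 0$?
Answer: $-3379$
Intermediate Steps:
$v = -22$
$z{\left(Q,b \right)} = -22 + 24 b$ ($z{\left(Q,b \right)} = 24 b - 22 = -22 + 24 b$)
$-2229 + z{\left(45,-47 \right)} = -2229 + \left(-22 + 24 \left(-47\right)\right) = -2229 - 1150 = -3379$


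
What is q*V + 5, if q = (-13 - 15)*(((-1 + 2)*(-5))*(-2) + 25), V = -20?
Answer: 19605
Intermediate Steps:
q = -980 (q = -28*((1*(-5))*(-2) + 25) = -28*(-5*(-2) + 25) = -28*(10 + 25) = -28*35 = -980)
q*V + 5 = -980*(-20) + 5 = 19600 + 5 = 19605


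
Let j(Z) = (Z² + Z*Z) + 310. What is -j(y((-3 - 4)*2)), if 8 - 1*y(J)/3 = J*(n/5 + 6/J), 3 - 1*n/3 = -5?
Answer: -2162638/25 ≈ -86506.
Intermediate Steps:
n = 24 (n = 9 - 3*(-5) = 9 + 15 = 24)
y(J) = 24 - 3*J*(24/5 + 6/J)
j(Z) = 310 + 2*Z² (j(Z) = (Z² + Z²) + 310 = 2*Z² + 310 = 310 + 2*Z²)
-j(y((-3 - 4)*2)) = -(310 + 2*(6 - 72*(-3 - 4)*2/5)²) = -(310 + 2*(6 - (-504)*2/5)²) = -(310 + 2*(6 - 72/5*(-14))²) = -(310 + 2*(6 + 1008/5)²) = -(310 + 2*(1038/5)²) = -(310 + 2*(1077444/25)) = -(310 + 2154888/25) = -1*2162638/25 = -2162638/25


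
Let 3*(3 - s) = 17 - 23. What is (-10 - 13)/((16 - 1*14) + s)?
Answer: -23/7 ≈ -3.2857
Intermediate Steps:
s = 5 (s = 3 - (17 - 23)/3 = 3 - ⅓*(-6) = 3 + 2 = 5)
(-10 - 13)/((16 - 1*14) + s) = (-10 - 13)/((16 - 1*14) + 5) = -23/((16 - 14) + 5) = -23/(2 + 5) = -23/7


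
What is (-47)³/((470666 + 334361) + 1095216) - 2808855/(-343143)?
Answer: 589097879564/72450564861 ≈ 8.1310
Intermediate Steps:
(-47)³/((470666 + 334361) + 1095216) - 2808855/(-343143) = -103823/(805027 + 1095216) - 2808855*(-1/343143) = -103823/1900243 + 312095/38127 = 589097879564/72450564861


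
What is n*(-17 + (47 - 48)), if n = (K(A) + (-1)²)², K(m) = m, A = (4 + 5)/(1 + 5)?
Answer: -225/2 ≈ -112.50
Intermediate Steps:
A = 3/2 (A = 9/6 = 9*(⅙) = 3/2 ≈ 1.5000)
n = 25/4 (n = (3/2 + (-1)²)² = (3/2 + 1)² = (5/2)² = 25/4 ≈ 6.2500)
n*(-17 + (47 - 48)) = 25*(-17 + (47 - 48))/4 = 25*(-17 - 1)/4 = (25/4)*(-18) = -225/2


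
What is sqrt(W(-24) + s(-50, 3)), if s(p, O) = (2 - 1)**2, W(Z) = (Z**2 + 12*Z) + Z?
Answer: sqrt(265) ≈ 16.279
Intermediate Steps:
W(Z) = Z**2 + 13*Z
s(p, O) = 1 (s(p, O) = 1**2 = 1)
sqrt(W(-24) + s(-50, 3)) = sqrt(-24*(13 - 24) + 1) = sqrt(-24*(-11) + 1) = sqrt(264 + 1) = sqrt(265)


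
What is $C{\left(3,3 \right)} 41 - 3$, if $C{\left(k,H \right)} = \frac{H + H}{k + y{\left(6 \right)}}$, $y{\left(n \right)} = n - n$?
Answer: $79$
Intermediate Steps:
$y{\left(n \right)} = 0$
$C{\left(k,H \right)} = \frac{2 H}{k}$ ($C{\left(k,H \right)} = \frac{H + H}{k + 0} = \frac{2 H}{k}$)
$C{\left(3,3 \right)} 41 - 3 = 2 \cdot 3 \cdot \frac{1}{3} \cdot 41 - 3 = 2 \cdot 41 - 3 = 82 - 3 = 79$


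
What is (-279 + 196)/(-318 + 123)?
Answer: 83/195 ≈ 0.42564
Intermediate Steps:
(-279 + 196)/(-318 + 123) = -83/(-195) = -83*(-1/195) = 83/195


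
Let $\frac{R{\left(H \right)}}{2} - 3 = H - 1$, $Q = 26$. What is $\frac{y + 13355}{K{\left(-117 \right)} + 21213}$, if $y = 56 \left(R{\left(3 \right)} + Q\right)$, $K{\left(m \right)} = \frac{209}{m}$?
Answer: $\frac{1798407}{2481712} \approx 0.72466$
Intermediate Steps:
$R{\left(H \right)} = 4 + 2 H$ ($R{\left(H \right)} = 6 + 2 \left(H - 1\right) = 6 + 2 \left(-1 + H\right) = 6 + \left(-2 + 2 H\right) = 4 + 2 H$)
$y = 2016$ ($y = 56 \left(\left(4 + 2 \cdot 3\right) + 26\right) = 56 \left(\left(4 + 6\right) + 26\right) = 56 \left(10 + 26\right) = 56 \cdot 36 = 2016$)
$\frac{y + 13355}{K{\left(-117 \right)} + 21213} = \frac{2016 + 13355}{\frac{209}{-117} + 21213} = \frac{15371}{209 \left(- \frac{1}{117}\right) + 21213} = \frac{15371}{- \frac{209}{117} + 21213} = \frac{15371}{\frac{2481712}{117}} = 15371 \cdot \frac{117}{2481712} = \frac{1798407}{2481712}$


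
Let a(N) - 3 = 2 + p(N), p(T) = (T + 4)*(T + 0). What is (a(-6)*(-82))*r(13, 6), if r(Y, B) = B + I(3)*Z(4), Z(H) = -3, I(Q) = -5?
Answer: -29274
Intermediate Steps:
p(T) = T*(4 + T) (p(T) = (4 + T)*T = T*(4 + T))
r(Y, B) = 15 + B (r(Y, B) = B - 5*(-3) = B + 15 = 15 + B)
a(N) = 5 + N*(4 + N) (a(N) = 3 + (2 + N*(4 + N)) = 5 + N*(4 + N))
(a(-6)*(-82))*r(13, 6) = ((5 - 6*(4 - 6))*(-82))*(15 + 6) = ((5 - 6*(-2))*(-82))*21 = ((5 + 12)*(-82))*21 = (17*(-82))*21 = -1394*21 = -29274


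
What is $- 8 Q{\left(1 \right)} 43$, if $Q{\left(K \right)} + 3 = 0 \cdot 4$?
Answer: $1032$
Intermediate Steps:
$Q{\left(K \right)} = -3$ ($Q{\left(K \right)} = -3 + 0 \cdot 4 = -3 + 0 = -3$)
$- 8 Q{\left(1 \right)} 43 = \left(-8\right) \left(-3\right) 43 = 24 \cdot 43 = 1032$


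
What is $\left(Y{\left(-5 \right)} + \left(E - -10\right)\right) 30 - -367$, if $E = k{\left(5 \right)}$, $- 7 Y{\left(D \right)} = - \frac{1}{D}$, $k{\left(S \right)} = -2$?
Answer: $\frac{4243}{7} \approx 606.14$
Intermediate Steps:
$Y{\left(D \right)} = \frac{1}{7 D}$ ($Y{\left(D \right)} = - \frac{\left(-1\right) \frac{1}{D}}{7} = \frac{1}{7 D}$)
$E = -2$
$\left(Y{\left(-5 \right)} + \left(E - -10\right)\right) 30 - -367 = \left(\frac{1}{7 \left(-5\right)} - -8\right) 30 - -367 = \left(\frac{1}{7} \left(- \frac{1}{5}\right) + \left(-2 + 10\right)\right) 30 + 367 = \left(- \frac{1}{35} + 8\right) 30 + 367 = \frac{279}{35} \cdot 30 + 367 = \frac{1674}{7} + 367 = \frac{4243}{7}$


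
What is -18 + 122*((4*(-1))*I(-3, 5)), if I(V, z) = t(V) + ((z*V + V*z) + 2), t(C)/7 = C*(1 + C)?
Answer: -6850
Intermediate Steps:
t(C) = 7*C*(1 + C) (t(C) = 7*(C*(1 + C)) = 7*C*(1 + C))
I(V, z) = 2 + 2*V*z + 7*V*(1 + V) (I(V, z) = 7*V*(1 + V) + ((z*V + V*z) + 2) = 7*V*(1 + V) + ((V*z + V*z) + 2) = 7*V*(1 + V) + (2*V*z + 2) = 7*V*(1 + V) + (2 + 2*V*z) = 2 + 2*V*z + 7*V*(1 + V))
-18 + 122*((4*(-1))*I(-3, 5)) = -18 + 122*((4*(-1))*(2 + 2*(-3)*5 + 7*(-3)*(1 - 3))) = -18 + 122*(-4*(2 - 30 + 7*(-3)*(-2))) = -18 + 122*(-4*(2 - 30 + 42)) = -18 + 122*(-4*14) = -18 + 122*(-56) = -18 - 6832 = -6850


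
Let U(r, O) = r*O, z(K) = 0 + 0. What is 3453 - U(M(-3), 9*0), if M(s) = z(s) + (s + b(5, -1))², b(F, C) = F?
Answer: 3453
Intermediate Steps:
z(K) = 0
M(s) = (5 + s)² (M(s) = 0 + (s + 5)² = 0 + (5 + s)² = (5 + s)²)
U(r, O) = O*r
3453 - U(M(-3), 9*0) = 3453 - 9*0*(5 - 3)² = 3453 - 0*2² = 3453 - 0*4 = 3453 - 1*0 = 3453 + 0 = 3453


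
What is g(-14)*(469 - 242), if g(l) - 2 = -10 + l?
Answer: -4994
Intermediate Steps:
g(l) = -8 + l (g(l) = 2 + (-10 + l) = -8 + l)
g(-14)*(469 - 242) = (-8 - 14)*(469 - 242) = -22*227 = -4994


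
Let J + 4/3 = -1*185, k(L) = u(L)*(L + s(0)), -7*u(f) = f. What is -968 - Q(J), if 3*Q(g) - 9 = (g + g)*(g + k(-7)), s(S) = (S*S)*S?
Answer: -674657/27 ≈ -24987.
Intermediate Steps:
s(S) = S³ (s(S) = S²*S = S³)
u(f) = -f/7
k(L) = -L²/7 (k(L) = (-L/7)*(L + 0³) = (-L/7)*(L + 0) = (-L/7)*L = -L²/7)
J = -559/3 (J = -4/3 - 1*185 = -4/3 - 185 = -559/3 ≈ -186.33)
Q(g) = 3 + 2*g*(-7 + g)/3 (Q(g) = 3 + ((g + g)*(g - ⅐*(-7)²))/3 = 3 + ((2*g)*(g - ⅐*49))/3 = 3 + ((2*g)*(g - 7))/3 = 3 + ((2*g)*(-7 + g))/3 = 3 + (2*g*(-7 + g))/3 = 3 + 2*g*(-7 + g)/3)
-968 - Q(J) = -968 - (3 - 14/3*(-559/3) + 2*(-559/3)²/3) = -968 - (3 + 7826/9 + (⅔)*(312481/9)) = -968 - (3 + 7826/9 + 624962/27) = -968 - 1*648521/27 = -968 - 648521/27 = -674657/27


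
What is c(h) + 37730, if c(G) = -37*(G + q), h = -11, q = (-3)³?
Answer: 39136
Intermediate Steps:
q = -27
c(G) = 999 - 37*G (c(G) = -37*(G - 27) = -37*(-27 + G) = 999 - 37*G)
c(h) + 37730 = (999 - 37*(-11)) + 37730 = (999 + 407) + 37730 = 1406 + 37730 = 39136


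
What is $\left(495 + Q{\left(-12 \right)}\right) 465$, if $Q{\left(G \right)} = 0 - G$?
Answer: $235755$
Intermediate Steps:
$Q{\left(G \right)} = - G$
$\left(495 + Q{\left(-12 \right)}\right) 465 = \left(495 - -12\right) 465 = \left(495 + 12\right) 465 = 507 \cdot 465 = 235755$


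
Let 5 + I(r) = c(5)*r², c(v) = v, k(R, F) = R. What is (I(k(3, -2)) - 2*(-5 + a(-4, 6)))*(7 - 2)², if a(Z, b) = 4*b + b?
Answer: -250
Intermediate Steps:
a(Z, b) = 5*b
I(r) = -5 + 5*r²
(I(k(3, -2)) - 2*(-5 + a(-4, 6)))*(7 - 2)² = ((-5 + 5*3²) - 2*(-5 + 5*6))*(7 - 2)² = ((-5 + 5*9) - 2*(-5 + 30))*5² = ((-5 + 45) - 2*25)*25 = (40 - 50)*25 = -10*25 = -250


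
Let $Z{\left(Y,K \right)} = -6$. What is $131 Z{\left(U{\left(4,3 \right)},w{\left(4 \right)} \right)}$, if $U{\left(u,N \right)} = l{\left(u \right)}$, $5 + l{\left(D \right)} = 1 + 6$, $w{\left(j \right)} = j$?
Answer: $-786$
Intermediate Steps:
$l{\left(D \right)} = 2$ ($l{\left(D \right)} = -5 + \left(1 + 6\right) = -5 + 7 = 2$)
$U{\left(u,N \right)} = 2$
$131 Z{\left(U{\left(4,3 \right)},w{\left(4 \right)} \right)} = 131 \left(-6\right) = -786$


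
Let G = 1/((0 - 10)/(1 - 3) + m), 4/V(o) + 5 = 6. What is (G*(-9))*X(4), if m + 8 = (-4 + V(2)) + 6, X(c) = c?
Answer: -12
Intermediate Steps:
V(o) = 4 (V(o) = 4/(-5 + 6) = 4/1 = 4*1 = 4)
m = -2 (m = -8 + ((-4 + 4) + 6) = -8 + (0 + 6) = -8 + 6 = -2)
G = ⅓ (G = 1/((0 - 10)/(1 - 3) - 2) = 1/(-10/(-2) - 2) = 1/(-10*(-½) - 2) = 1/(5 - 2) = 1/3 = ⅓ ≈ 0.33333)
(G*(-9))*X(4) = ((⅓)*(-9))*4 = -3*4 = -12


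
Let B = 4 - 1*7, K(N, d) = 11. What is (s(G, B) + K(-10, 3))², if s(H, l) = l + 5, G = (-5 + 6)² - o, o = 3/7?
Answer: 169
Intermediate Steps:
o = 3/7 (o = 3*(⅐) = 3/7 ≈ 0.42857)
B = -3 (B = 4 - 7 = -3)
G = 4/7 (G = (-5 + 6)² - 1*3/7 = 1² - 3/7 = 1 - 3/7 = 4/7 ≈ 0.57143)
s(H, l) = 5 + l
(s(G, B) + K(-10, 3))² = ((5 - 3) + 11)² = (2 + 11)² = 13² = 169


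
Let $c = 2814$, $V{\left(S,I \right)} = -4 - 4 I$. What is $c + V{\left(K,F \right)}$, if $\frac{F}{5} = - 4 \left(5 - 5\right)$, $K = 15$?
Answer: $2810$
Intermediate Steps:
$F = 0$ ($F = 5 \left(- 4 \left(5 - 5\right)\right) = 5 \left(\left(-4\right) 0\right) = 5 \cdot 0 = 0$)
$c + V{\left(K,F \right)} = 2814 - 4 = 2810$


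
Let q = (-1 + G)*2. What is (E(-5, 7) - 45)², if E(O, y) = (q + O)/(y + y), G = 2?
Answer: 400689/196 ≈ 2044.3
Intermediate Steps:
q = 2 (q = (-1 + 2)*2 = 1*2 = 2)
E(O, y) = (2 + O)/(2*y) (E(O, y) = (2 + O)/(y + y) = (2 + O)/((2*y)) = (2 + O)*(1/(2*y)) = (2 + O)/(2*y))
(E(-5, 7) - 45)² = ((½)*(2 - 5)/7 - 45)² = ((½)*(⅐)*(-3) - 45)² = (-3/14 - 45)² = (-633/14)² = 400689/196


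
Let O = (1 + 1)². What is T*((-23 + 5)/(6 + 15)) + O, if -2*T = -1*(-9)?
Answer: 55/7 ≈ 7.8571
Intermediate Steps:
T = -9/2 (T = -(-1)*(-9)/2 = -½*9 = -9/2 ≈ -4.5000)
O = 4 (O = 2² = 4)
T*((-23 + 5)/(6 + 15)) + O = -9*(-23 + 5)/(2*(6 + 15)) + 4 = -(-81)/21 + 4 = -9/2*(-6/7) + 4 = 27/7 + 4 = 55/7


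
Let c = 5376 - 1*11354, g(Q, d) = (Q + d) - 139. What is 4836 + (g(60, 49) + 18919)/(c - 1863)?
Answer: 37900187/7841 ≈ 4833.6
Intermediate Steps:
g(Q, d) = -139 + Q + d
c = -5978 (c = 5376 - 11354 = -5978)
4836 + (g(60, 49) + 18919)/(c - 1863) = 4836 + ((-139 + 60 + 49) + 18919)/(-5978 - 1863) = 4836 + (-30 + 18919)/(-7841) = 4836 + 18889*(-1/7841) = 4836 - 18889/7841 = 37900187/7841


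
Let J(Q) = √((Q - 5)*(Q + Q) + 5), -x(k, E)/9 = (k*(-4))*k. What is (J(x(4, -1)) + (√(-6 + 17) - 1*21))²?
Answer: (-21 + √11 + √657797)² ≈ 6.2943e+5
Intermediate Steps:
x(k, E) = 36*k² (x(k, E) = -9*k*(-4)*k = -9*(-4*k)*k = -(-36)*k² = 36*k²)
J(Q) = √(5 + 2*Q*(-5 + Q)) (J(Q) = √((-5 + Q)*(2*Q) + 5) = √(2*Q*(-5 + Q) + 5) = √(5 + 2*Q*(-5 + Q)))
(J(x(4, -1)) + (√(-6 + 17) - 1*21))² = (√(5 - 360*4² + 2*(36*4²)²) + (√(-6 + 17) - 1*21))² = (√(5 - 360*16 + 2*(36*16)²) + (√11 - 21))² = (√(5 - 10*576 + 2*576²) + (-21 + √11))² = (√(5 - 5760 + 2*331776) + (-21 + √11))² = (√(5 - 5760 + 663552) + (-21 + √11))² = (√657797 + (-21 + √11))² = (-21 + √11 + √657797)²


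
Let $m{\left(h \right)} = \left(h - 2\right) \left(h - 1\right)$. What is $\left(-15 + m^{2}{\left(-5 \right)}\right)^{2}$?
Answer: $3059001$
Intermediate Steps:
$m{\left(h \right)} = \left(-1 + h\right) \left(-2 + h\right)$ ($m{\left(h \right)} = \left(-2 + h\right) \left(-1 + h\right) = \left(-1 + h\right) \left(-2 + h\right)$)
$\left(-15 + m^{2}{\left(-5 \right)}\right)^{2} = \left(-15 + \left(2 + \left(-5\right)^{2} - -15\right)^{2}\right)^{2} = \left(-15 + \left(2 + 25 + 15\right)^{2}\right)^{2} = \left(-15 + 42^{2}\right)^{2} = \left(-15 + 1764\right)^{2} = 1749^{2} = 3059001$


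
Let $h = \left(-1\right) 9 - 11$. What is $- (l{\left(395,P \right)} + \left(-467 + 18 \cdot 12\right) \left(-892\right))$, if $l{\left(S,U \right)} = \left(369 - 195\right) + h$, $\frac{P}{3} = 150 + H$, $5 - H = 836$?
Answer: $-224046$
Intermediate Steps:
$H = -831$ ($H = 5 - 836 = -831$)
$h = -20$ ($h = -9 - 11 = -20$)
$P = -2043$ ($P = 3 \left(150 - 831\right) = 3 \left(-681\right) = -2043$)
$l{\left(S,U \right)} = 154$ ($l{\left(S,U \right)} = \left(369 - 195\right) - 20 = 174 - 20 = 154$)
$- (l{\left(395,P \right)} + \left(-467 + 18 \cdot 12\right) \left(-892\right)) = - (154 + \left(-467 + 18 \cdot 12\right) \left(-892\right)) = - (154 + \left(-467 + 216\right) \left(-892\right)) = - (154 - -223892) = - (154 + 223892) = \left(-1\right) 224046 = -224046$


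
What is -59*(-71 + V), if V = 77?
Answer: -354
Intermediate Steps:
-59*(-71 + V) = -59*(-71 + 77) = -59*6 = -354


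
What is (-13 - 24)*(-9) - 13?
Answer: 320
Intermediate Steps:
(-13 - 24)*(-9) - 13 = -37*(-9) - 13 = 333 - 13 = 320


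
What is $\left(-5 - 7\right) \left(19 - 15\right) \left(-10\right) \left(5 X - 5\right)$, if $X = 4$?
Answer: $7200$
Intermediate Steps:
$\left(-5 - 7\right) \left(19 - 15\right) \left(-10\right) \left(5 X - 5\right) = \left(-5 - 7\right) \left(19 - 15\right) \left(-10\right) \left(5 \cdot 4 - 5\right) = \left(-12\right) 4 \left(-10\right) \left(20 - 5\right) = \left(-48\right) \left(-10\right) 15 = 480 \cdot 15 = 7200$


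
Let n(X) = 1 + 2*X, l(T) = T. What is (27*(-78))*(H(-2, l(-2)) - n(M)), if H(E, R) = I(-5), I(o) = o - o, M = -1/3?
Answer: 702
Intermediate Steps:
M = -⅓ (M = -1*⅓ = -⅓ ≈ -0.33333)
I(o) = 0
H(E, R) = 0
(27*(-78))*(H(-2, l(-2)) - n(M)) = (27*(-78))*(0 - (1 + 2*(-⅓))) = -2106*(0 - (1 - ⅔)) = -2106*(0 - 1*⅓) = -2106*(0 - ⅓) = -2106*(-⅓) = 702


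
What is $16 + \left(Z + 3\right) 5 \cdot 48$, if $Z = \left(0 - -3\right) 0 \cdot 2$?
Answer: $736$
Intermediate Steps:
$Z = 0$ ($Z = \left(0 + 3\right) 0 \cdot 2 = 3 \cdot 0 \cdot 2 = 0 \cdot 2 = 0$)
$16 + \left(Z + 3\right) 5 \cdot 48 = 16 + \left(0 + 3\right) 5 \cdot 48 = 16 + 3 \cdot 5 \cdot 48 = 16 + 15 \cdot 48 = 16 + 720 = 736$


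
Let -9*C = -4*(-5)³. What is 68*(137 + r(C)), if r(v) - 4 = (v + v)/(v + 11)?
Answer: 3912788/401 ≈ 9757.6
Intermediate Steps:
C = -500/9 (C = -(-4)*(-5)³/9 = -(-4)*(-125)/9 = -⅑*500 = -500/9 ≈ -55.556)
r(v) = 4 + 2*v/(11 + v) (r(v) = 4 + (v + v)/(v + 11) = 4 + (2*v)/(11 + v) = 4 + 2*v/(11 + v))
68*(137 + r(C)) = 68*(137 + 2*(22 + 3*(-500/9))/(11 - 500/9)) = 68*(137 + 2*(22 - 500/3)/(-401/9)) = 68*(137 + 2*(-9/401)*(-434/3)) = 68*(137 + 2604/401) = 68*(57541/401) = 3912788/401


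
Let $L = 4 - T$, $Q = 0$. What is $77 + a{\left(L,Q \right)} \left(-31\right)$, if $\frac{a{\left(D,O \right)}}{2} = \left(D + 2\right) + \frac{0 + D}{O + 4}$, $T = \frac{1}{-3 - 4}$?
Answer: $- \frac{5153}{14} \approx -368.07$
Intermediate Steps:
$T = - \frac{1}{7}$ ($T = \frac{1}{-7} = - \frac{1}{7} \approx -0.14286$)
$L = \frac{29}{7}$ ($L = 4 - - \frac{1}{7} = 4 + \frac{1}{7} = \frac{29}{7} \approx 4.1429$)
$a{\left(D,O \right)} = 4 + 2 D + \frac{2 D}{4 + O}$ ($a{\left(D,O \right)} = 2 \left(\left(D + 2\right) + \frac{0 + D}{O + 4}\right) = 2 \left(\left(2 + D\right) + \frac{D}{4 + O}\right) = 2 \left(2 + D + \frac{D}{4 + O}\right) = 4 + 2 D + \frac{2 D}{4 + O}$)
$77 + a{\left(L,Q \right)} \left(-31\right) = 77 + \frac{2 \left(8 + 2 \cdot 0 + 5 \cdot \frac{29}{7} + \frac{29}{7} \cdot 0\right)}{4 + 0} \left(-31\right) = 77 + \frac{2 \left(8 + 0 + \frac{145}{7} + 0\right)}{4} \left(-31\right) = 77 + 2 \cdot \frac{1}{4} \cdot \frac{201}{7} \left(-31\right) = 77 + \frac{201}{14} \left(-31\right) = 77 - \frac{6231}{14} = - \frac{5153}{14}$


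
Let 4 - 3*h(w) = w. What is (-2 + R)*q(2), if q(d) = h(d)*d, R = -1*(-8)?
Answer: 8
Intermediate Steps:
h(w) = 4/3 - w/3
R = 8
q(d) = d*(4/3 - d/3) (q(d) = (4/3 - d/3)*d = d*(4/3 - d/3))
(-2 + R)*q(2) = (-2 + 8)*((1/3)*2*(4 - 1*2)) = 6*((1/3)*2*(4 - 2)) = 6*((1/3)*2*2) = 6*(4/3) = 8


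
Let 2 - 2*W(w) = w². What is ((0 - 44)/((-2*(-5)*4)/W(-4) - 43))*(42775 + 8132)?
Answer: 1425396/31 ≈ 45981.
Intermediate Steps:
W(w) = 1 - w²/2
((0 - 44)/((-2*(-5)*4)/W(-4) - 43))*(42775 + 8132) = ((0 - 44)/((-2*(-5)*4)/(1 - ½*(-4)²) - 43))*(42775 + 8132) = -44/((10*4)/(1 - ½*16) - 43)*50907 = -44/(40/(1 - 8) - 43)*50907 = -44/(40/(-7) - 43)*50907 = -44/(40*(-⅐) - 43)*50907 = -44/(-40/7 - 43)*50907 = -44/(-341/7)*50907 = -44*(-7/341)*50907 = (28/31)*50907 = 1425396/31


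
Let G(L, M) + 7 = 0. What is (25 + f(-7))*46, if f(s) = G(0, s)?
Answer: 828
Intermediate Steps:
G(L, M) = -7 (G(L, M) = -7 + 0 = -7)
f(s) = -7
(25 + f(-7))*46 = (25 - 7)*46 = 18*46 = 828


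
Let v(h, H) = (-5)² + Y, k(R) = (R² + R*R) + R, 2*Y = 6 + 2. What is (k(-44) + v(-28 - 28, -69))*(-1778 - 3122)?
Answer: -18899300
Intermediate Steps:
Y = 4 (Y = (6 + 2)/2 = (½)*8 = 4)
k(R) = R + 2*R² (k(R) = (R² + R²) + R = 2*R² + R = R + 2*R²)
v(h, H) = 29 (v(h, H) = (-5)² + 4 = 25 + 4 = 29)
(k(-44) + v(-28 - 28, -69))*(-1778 - 3122) = (-44*(1 + 2*(-44)) + 29)*(-1778 - 3122) = (-44*(1 - 88) + 29)*(-4900) = (-44*(-87) + 29)*(-4900) = (3828 + 29)*(-4900) = 3857*(-4900) = -18899300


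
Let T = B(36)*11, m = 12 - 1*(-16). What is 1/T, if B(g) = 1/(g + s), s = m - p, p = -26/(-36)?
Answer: 1139/198 ≈ 5.7525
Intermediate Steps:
p = 13/18 (p = -26*(-1/36) = 13/18 ≈ 0.72222)
m = 28 (m = 12 + 16 = 28)
s = 491/18 (s = 28 - 1*13/18 = 28 - 13/18 = 491/18 ≈ 27.278)
B(g) = 1/(491/18 + g) (B(g) = 1/(g + 491/18) = 1/(491/18 + g))
T = 198/1139 (T = (18/(491 + 18*36))*11 = (18/(491 + 648))*11 = (18/1139)*11 = 198/1139 ≈ 0.17384)
1/T = 1/(198/1139) = 1139/198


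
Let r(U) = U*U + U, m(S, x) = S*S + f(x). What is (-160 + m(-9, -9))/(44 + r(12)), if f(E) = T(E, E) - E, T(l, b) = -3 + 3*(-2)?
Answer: -79/200 ≈ -0.39500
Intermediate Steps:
T(l, b) = -9 (T(l, b) = -3 - 6 = -9)
f(E) = -9 - E
m(S, x) = -9 + S² - x (m(S, x) = S*S + (-9 - x) = S² + (-9 - x) = -9 + S² - x)
r(U) = U + U² (r(U) = U² + U = U + U²)
(-160 + m(-9, -9))/(44 + r(12)) = (-160 + (-9 + (-9)² - 1*(-9)))/(44 + 12*(1 + 12)) = (-160 + (-9 + 81 + 9))/(44 + 12*13) = (-160 + 81)/(44 + 156) = -79/200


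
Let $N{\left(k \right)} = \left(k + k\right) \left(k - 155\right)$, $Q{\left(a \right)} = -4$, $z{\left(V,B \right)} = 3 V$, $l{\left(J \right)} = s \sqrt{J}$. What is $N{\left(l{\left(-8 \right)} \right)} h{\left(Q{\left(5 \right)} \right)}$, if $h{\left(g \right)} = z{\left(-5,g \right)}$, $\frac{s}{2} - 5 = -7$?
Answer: $3840 - 37200 i \sqrt{2} \approx 3840.0 - 52609.0 i$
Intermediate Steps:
$s = -4$ ($s = 10 + 2 \left(-7\right) = 10 - 14 = -4$)
$l{\left(J \right)} = - 4 \sqrt{J}$
$N{\left(k \right)} = 2 k \left(-155 + k\right)$
$h{\left(g \right)} = -15$ ($h{\left(g \right)} = 3 \left(-5\right) = -15$)
$N{\left(l{\left(-8 \right)} \right)} h{\left(Q{\left(5 \right)} \right)} = 2 \left(- 4 \sqrt{-8}\right) \left(-155 - 4 \sqrt{-8}\right) \left(-15\right) = 2 \left(- 4 \cdot 2 i \sqrt{2}\right) \left(-155 - 4 \cdot 2 i \sqrt{2}\right) \left(-15\right) = 2 \left(- 8 i \sqrt{2}\right) \left(-155 - 8 i \sqrt{2}\right) \left(-15\right) = - 16 i \sqrt{2} \left(-155 - 8 i \sqrt{2}\right) \left(-15\right) = 240 i \sqrt{2} \left(-155 - 8 i \sqrt{2}\right)$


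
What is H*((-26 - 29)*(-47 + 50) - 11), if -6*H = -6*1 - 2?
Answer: -704/3 ≈ -234.67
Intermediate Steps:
H = 4/3 (H = -(-6*1 - 2)/6 = -(-6 - 2)/6 = -⅙*(-8) = 4/3 ≈ 1.3333)
H*((-26 - 29)*(-47 + 50) - 11) = 4*((-26 - 29)*(-47 + 50) - 11)/3 = 4*(-55*3 - 11)/3 = 4*(-165 - 11)/3 = (4/3)*(-176) = -704/3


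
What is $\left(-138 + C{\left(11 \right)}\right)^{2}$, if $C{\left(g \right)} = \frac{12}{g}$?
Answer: $\frac{2268036}{121} \approx 18744.0$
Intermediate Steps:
$\left(-138 + C{\left(11 \right)}\right)^{2} = \left(-138 + \frac{12}{11}\right)^{2} = \left(- \frac{1506}{11}\right)^{2} = \frac{2268036}{121}$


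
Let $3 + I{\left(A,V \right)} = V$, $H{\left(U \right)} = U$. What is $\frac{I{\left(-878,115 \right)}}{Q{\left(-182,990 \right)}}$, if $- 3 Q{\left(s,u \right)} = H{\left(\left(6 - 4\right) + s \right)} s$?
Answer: $- \frac{2}{195} \approx -0.010256$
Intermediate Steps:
$I{\left(A,V \right)} = -3 + V$
$Q{\left(s,u \right)} = - \frac{s \left(2 + s\right)}{3}$ ($Q{\left(s,u \right)} = - \frac{\left(\left(6 - 4\right) + s\right) s}{3} = - \frac{\left(2 + s\right) s}{3} = - \frac{s \left(2 + s\right)}{3}$)
$\frac{I{\left(-878,115 \right)}}{Q{\left(-182,990 \right)}} = \frac{-3 + 115}{\left(- \frac{1}{3}\right) \left(-182\right) \left(2 - 182\right)} = \frac{112}{\left(- \frac{1}{3}\right) \left(-182\right) \left(-180\right)} = \frac{112}{-10920} = 112 \left(- \frac{1}{10920}\right) = - \frac{2}{195}$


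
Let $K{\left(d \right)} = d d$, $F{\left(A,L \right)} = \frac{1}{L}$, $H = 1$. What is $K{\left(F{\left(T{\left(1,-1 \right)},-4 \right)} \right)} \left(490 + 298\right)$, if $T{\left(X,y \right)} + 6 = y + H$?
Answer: $\frac{197}{4} \approx 49.25$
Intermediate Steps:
$T{\left(X,y \right)} = -5 + y$ ($T{\left(X,y \right)} = -6 + \left(y + 1\right) = -6 + \left(1 + y\right) = -5 + y$)
$K{\left(d \right)} = d^{2}$
$K{\left(F{\left(T{\left(1,-1 \right)},-4 \right)} \right)} \left(490 + 298\right) = \left(\frac{1}{-4}\right)^{2} \left(490 + 298\right) = \left(- \frac{1}{4}\right)^{2} \cdot 788 = \frac{1}{16} \cdot 788 = \frac{197}{4}$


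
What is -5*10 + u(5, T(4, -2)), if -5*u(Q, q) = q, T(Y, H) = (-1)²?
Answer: -251/5 ≈ -50.200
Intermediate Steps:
T(Y, H) = 1
u(Q, q) = -q/5
-5*10 + u(5, T(4, -2)) = -5*10 - ⅕*1 = -50 - ⅕ = -251/5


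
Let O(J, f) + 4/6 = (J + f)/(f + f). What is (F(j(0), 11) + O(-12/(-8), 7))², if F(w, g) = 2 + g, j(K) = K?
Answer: 1181569/7056 ≈ 167.46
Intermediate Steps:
O(J, f) = -⅔ + (J + f)/(2*f) (O(J, f) = -⅔ + (J + f)/(f + f) = -⅔ + (J + f)/((2*f)) = -⅔ + (J + f)*(1/(2*f)) = -⅔ + (J + f)/(2*f))
(F(j(0), 11) + O(-12/(-8), 7))² = ((2 + 11) + (⅙)*(-1*7 + 3*(-12/(-8)))/7)² = (13 + (⅙)*(⅐)*(-7 + 3*(-12*(-⅛))))² = (13 + (⅙)*(⅐)*(-7 + 3*(3/2)))² = (13 + (⅙)*(⅐)*(-7 + 9/2))² = (13 + (⅙)*(⅐)*(-5/2))² = (13 - 5/84)² = (1087/84)² = 1181569/7056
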